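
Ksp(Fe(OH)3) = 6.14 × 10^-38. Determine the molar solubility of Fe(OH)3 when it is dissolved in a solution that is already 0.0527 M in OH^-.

s = 4.20 x 10^-34 M

Fe(OH)3(s) ⇌ Fe^3+ + 3 OH^-
Ksp = [Fe^3+][OH^-]^3
Let s be the molar solubility in this solution. [Fe^3+] = s, [OH^-] = 0.0527 + 3s ≈ 0.0527 (since the OH^- already present dominates).
Ksp ≈ s × (0.0527)^3
s = 4.20 × 10^-34 M
Check: 3s = 1.3 × 10^-33 ≪ 0.0527, so the approximation is valid.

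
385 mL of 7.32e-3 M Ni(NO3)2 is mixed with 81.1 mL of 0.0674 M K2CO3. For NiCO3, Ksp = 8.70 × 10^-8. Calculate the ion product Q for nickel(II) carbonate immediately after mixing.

Q ≈ 7.09e-5

Total volume = 385 + 81.1 = 466.1 mL.
[Ni^2+] = 7.32 x 10^-3 × (385/466.1) = 6.046 x 10^-3 M
[CO3^2-] = 6.74 × 10^-2 × (81.1/466.1) = 1.173 × 10^-2 M
NiCO3(s) ⇌ Ni^2+ + CO3^2-, so Q = [Ni^2+][CO3^2-]
Q = (6.046 x 10^-3)(1.173 × 10^-2) = 7.09 x 10^-5
Q > Ksp, so NiCO3 will precipitate.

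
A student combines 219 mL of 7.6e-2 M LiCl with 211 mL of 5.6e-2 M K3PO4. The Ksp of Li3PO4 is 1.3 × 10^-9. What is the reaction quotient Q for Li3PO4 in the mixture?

Total volume = 219 + 211 = 430 mL.
[Li^+] = 7.6 × 10^-2 × (219/430) = 3.87 × 10^-2 M
[PO4^3-] = 5.6 × 10^-2 × (211/430) = 2.75 × 10^-2 M
Li3PO4(s) ⇌ 3 Li^+ + PO4^3-, so Q = [Li^+]^3[PO4^3-]
Q = (3.87 × 10^-2)^3(2.75 × 10^-2) = 1.6 x 10^-6
Q > Ksp, so Li3PO4 will precipitate.

1.6e-6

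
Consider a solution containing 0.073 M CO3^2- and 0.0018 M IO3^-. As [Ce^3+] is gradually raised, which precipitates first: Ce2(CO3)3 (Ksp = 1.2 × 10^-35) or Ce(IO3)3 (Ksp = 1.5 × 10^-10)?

Precipitation of each salt starts when its ion product equals its Ksp.
For Ce2(CO3)3: 1.2 × 10^-35 = (0.073)^3 × [Ce^3+]^2  ⇒  [Ce^3+] = 1.8 × 10^-16 M.
For Ce(IO3)3: 1.5 × 10^-10 = (0.0018)^3 × [Ce^3+]  ⇒  [Ce^3+] = 2.6 x 10^-2 M.
The salt with the lower threshold [Ce^3+] precipitates first: Ce2(CO3)3.

Ce2(CO3)3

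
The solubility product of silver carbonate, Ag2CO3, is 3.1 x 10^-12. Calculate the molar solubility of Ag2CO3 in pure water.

9.2 × 10^-5 M

Ag2CO3(s) <=> 2 Ag^+ + CO3^2-
Ksp = [Ag^+]^2[CO3^2-]
Let s = molar solubility. Then [Ag^+] = 2s and [CO3^2-] = s.
So Ksp = (2s)^2 × s = 4s^3
s = (3.1 x 10^-12 / 4)^(1/3) = 9.2 × 10^-5 M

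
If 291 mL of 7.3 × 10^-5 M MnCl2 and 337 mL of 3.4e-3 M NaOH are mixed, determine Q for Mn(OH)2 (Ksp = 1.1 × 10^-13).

Total volume = 291 + 337 = 628 mL.
[Mn^2+] = 7.3 × 10^-5 × (291/628) = 3.38 x 10^-5 M
[OH^-] = 3.4 × 10^-3 × (337/628) = 1.82 x 10^-3 M
Mn(OH)2(s) <=> Mn^2+(aq) + 2 OH^-(aq), so Q = [Mn^2+][OH^-]^2
Q = (3.38 × 10^-5)(1.82 x 10^-3)^2 = 1.1 × 10^-10
Q > Ksp, so Mn(OH)2 will precipitate.

1.1 × 10^-10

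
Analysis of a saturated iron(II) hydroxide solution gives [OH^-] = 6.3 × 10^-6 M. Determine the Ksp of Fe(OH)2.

Fe(OH)2(s) ⇌ Fe^2+(aq) + 2 OH^-(aq)
Stoichiometry gives [Fe^2+] = (1/2)[OH^-] = 3.15 × 10^-6 M.
Ksp = [Fe^2+][OH^-]^2
Ksp = 3.15 x 10^-6 × (6.3 x 10^-6)^2 = 1.3 × 10^-16

1.3 × 10^-16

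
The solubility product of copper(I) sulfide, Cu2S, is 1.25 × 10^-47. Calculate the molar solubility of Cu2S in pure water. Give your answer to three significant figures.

Cu2S(s) ⇌ 2 Cu^+ + S^2-
Ksp = [Cu^+]^2[S^2-]
For each mole of Cu2S that dissolves: [Cu^+] = 2s, [S^2-] = s.
Substituting: Ksp = (2s)^2s = 4s^3
s = (1.25 × 10^-47 / 4)^(1/3) = 1.46 × 10^-16 M

s ≈ 1.46 × 10^-16 M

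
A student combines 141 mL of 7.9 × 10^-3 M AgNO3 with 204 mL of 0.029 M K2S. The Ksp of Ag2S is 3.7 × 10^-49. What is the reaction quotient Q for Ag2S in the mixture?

Q = 1.8e-7

Total volume = 141 + 204 = 345 mL.
[Ag^+] = 7.9 × 10^-3 × (141/345) = 3.23 x 10^-3 M
[S^2-] = 2.9 × 10^-2 × (204/345) = 1.71 x 10^-2 M
Ag2S(s) <=> 2 Ag^+(aq) + S^2-(aq), so Q = [Ag^+]^2[S^2-]
Q = (3.23 x 10^-3)^2(1.71 x 10^-2) = 1.8 × 10^-7
Q > Ksp, so Ag2S will precipitate.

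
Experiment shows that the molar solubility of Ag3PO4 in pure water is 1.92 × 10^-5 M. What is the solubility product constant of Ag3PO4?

Ksp ≈ 3.67 × 10^-18

Ag3PO4(s) ⇌ 3 Ag^+ + PO4^3-
If s mol/L of Ag3PO4 dissolves, [Ag^+] = 3s and [PO4^3-] = s.
Ksp = [Ag^+]^3[PO4^3-]
Ksp = (3s)^3s = 27s^4
Ksp = 27 × (1.92 × 10^-5)^4 = 3.67 x 10^-18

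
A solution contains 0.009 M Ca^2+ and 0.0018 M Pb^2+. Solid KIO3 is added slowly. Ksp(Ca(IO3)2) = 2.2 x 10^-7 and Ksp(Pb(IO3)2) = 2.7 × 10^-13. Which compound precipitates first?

Precipitation of each salt starts when its ion product equals its Ksp.
For Ca(IO3)2: 2.2 x 10^-7 = 0.009 × [IO3^-]^2  ⇒  [IO3^-] = 4.9 × 10^-3 M.
For Pb(IO3)2: 2.7 × 10^-13 = 0.0018 × [IO3^-]^2  ⇒  [IO3^-] = 1.2 x 10^-5 M.
The salt with the lower threshold [IO3^-] precipitates first: Pb(IO3)2.

Pb(IO3)2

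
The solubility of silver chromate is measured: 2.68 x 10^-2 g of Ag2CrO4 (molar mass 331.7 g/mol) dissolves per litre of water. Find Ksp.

Molar solubility s = (2.68 x 10^-2 g/L) / (331.7 g/mol) = 8.080 × 10^-5 M.
Ag2CrO4(s) <=> 2 Ag^+ + CrO4^2-
If s mol/L of Ag2CrO4 dissolves, [Ag^+] = 2s and [CrO4^2-] = s.
Ksp = [Ag^+]^2[CrO4^2-]
So Ksp = (2s)^2 × s = 4s^3
With s = 8.080 × 10^-5: Ksp = 2.11 × 10^-12

Ksp ≈ 2.11 × 10^-12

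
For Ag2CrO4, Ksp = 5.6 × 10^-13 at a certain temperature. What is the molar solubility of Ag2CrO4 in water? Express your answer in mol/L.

5.2 × 10^-5 M

Ag2CrO4(s) ⇌ 2 Ag^+(aq) + CrO4^2-(aq)
Ksp = [Ag^+]^2[CrO4^2-]
For each mole of Ag2CrO4 that dissolves: [Ag^+] = 2s, [CrO4^2-] = s.
Substituting: Ksp = (2s)^2s = 4s^3
Solving, s = (5.6 × 10^-13/4)^(1/3) = 5.2 × 10^-5 M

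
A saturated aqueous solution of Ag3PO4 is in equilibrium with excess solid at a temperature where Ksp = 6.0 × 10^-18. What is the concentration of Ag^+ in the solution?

Ag3PO4(s) <=> 3 Ag^+ + PO4^3-
Ksp = [Ag^+]^3[PO4^3-]
With molar solubility s: [Ag^+] = 3s, [PO4^3-] = s.
Substituting: Ksp = (3s)^3s = 27s^4
Solving, s = (6.0 × 10^-18/27)^(1/4) = 2.17 x 10^-5 M
[Ag^+] = 3s = 6.5 × 10^-5 M

6.5 × 10^-5 M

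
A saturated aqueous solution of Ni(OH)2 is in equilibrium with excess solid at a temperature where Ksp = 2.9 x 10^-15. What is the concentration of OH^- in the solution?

Ni(OH)2(s) ⇌ Ni^2+(aq) + 2 OH^-(aq)
Ksp = [Ni^2+][OH^-]^2
If s mol/L of Ni(OH)2 dissolves, [Ni^2+] = s and [OH^-] = 2s.
So Ksp = s × (2s)^2 = 4s^3
Solving, s = (2.9 x 10^-15/4)^(1/3) = 8.98 × 10^-6 M
[OH^-] = 2s = 1.8 x 10^-5 M

1.8e-5 M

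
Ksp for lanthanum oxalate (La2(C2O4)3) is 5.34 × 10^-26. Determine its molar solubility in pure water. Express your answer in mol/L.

s = 3.46 x 10^-6 M

La2(C2O4)3(s) ⇌ 2 La^3+ + 3 C2O4^2-
Ksp = [La^3+]^2[C2O4^2-]^3
If s mol/L of La2(C2O4)3 dissolves, [La^3+] = 2s and [C2O4^2-] = 3s.
So Ksp = (2s)^2 × (3s)^3 = 108s^5
Solving, s = (5.34 × 10^-26/108)^(1/5) = 3.46 x 10^-6 M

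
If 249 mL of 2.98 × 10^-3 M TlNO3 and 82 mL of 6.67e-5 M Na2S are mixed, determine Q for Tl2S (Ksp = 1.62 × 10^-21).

Total volume = 249 + 82 = 331 mL.
[Tl^+] = 2.98 x 10^-3 × (249/331) = 2.242 × 10^-3 M
[S^2-] = 6.67 x 10^-5 × (82/331) = 1.652 × 10^-5 M
Tl2S(s) <=> 2 Tl^+(aq) + S^2-(aq), so Q = [Tl^+]^2[S^2-]
Q = (2.242 x 10^-3)^2(1.652 × 10^-5) = 8.30 × 10^-11
Q > Ksp, so Tl2S will precipitate.

8.30 x 10^-11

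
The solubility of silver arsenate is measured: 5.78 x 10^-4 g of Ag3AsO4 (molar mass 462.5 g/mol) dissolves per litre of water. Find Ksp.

Ksp ≈ 6.59e-23

Molar solubility s = (5.78 x 10^-4 g/L) / (462.5 g/mol) = 1.250 x 10^-6 M.
Ag3AsO4(s) ⇌ 3 Ag^+ + AsO4^3-
If s mol/L of Ag3AsO4 dissolves, [Ag^+] = 3s and [AsO4^3-] = s.
Ksp = [Ag^+]^3[AsO4^3-]
Ksp = (3s)^3s = 27s^4
Ksp = 27 × (1.250 x 10^-6)^4 = 6.59 × 10^-23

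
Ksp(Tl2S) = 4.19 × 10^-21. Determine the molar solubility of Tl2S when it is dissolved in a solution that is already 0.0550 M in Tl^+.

Tl2S(s) ⇌ 2 Tl^+(aq) + S^2-(aq)
Ksp = [Tl^+]^2[S^2-]
If s mol/L dissolves here, [Tl^+] = 0.0550 + 2s ≈ 0.0550, [S^2-] = s (since the Tl^+ already present dominates).
Ksp ≈ (0.0550)^2 × s
s = 1.39 × 10^-18 M
Check: 2s = 2.8 × 10^-18 ≪ 0.0550, so the approximation is valid.

s ≈ 1.39 x 10^-18 M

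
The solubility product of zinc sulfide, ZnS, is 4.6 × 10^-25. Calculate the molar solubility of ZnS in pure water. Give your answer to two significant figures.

6.8 x 10^-13 M

ZnS(s) ⇌ Zn^2+(aq) + S^2-(aq)
Ksp = [Zn^2+][S^2-]
With molar solubility s: [Zn^2+] = s, [S^2-] = s.
Ksp = s × s = s^2
s = √(4.6 × 10^-25) = 6.8 × 10^-13 M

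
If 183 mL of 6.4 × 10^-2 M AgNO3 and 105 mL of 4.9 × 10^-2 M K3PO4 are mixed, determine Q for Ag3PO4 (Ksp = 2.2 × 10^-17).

Total volume = 183 + 105 = 288 mL.
[Ag^+] = 6.4 x 10^-2 × (183/288) = 4.07 × 10^-2 M
[PO4^3-] = 4.9 x 10^-2 × (105/288) = 1.79 × 10^-2 M
Ag3PO4(s) <=> 3 Ag^+(aq) + PO4^3-(aq), so Q = [Ag^+]^3[PO4^3-]
Q = (4.07 x 10^-2)^3(1.79 x 10^-2) = 1.2 × 10^-6
Q > Ksp, so Ag3PO4 will precipitate.

Q ≈ 1.2e-6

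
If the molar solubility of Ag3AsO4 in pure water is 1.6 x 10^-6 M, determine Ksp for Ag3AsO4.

Ag3AsO4(s) <=> 3 Ag^+ + AsO4^3-
If s mol/L of Ag3AsO4 dissolves, [Ag^+] = 3s and [AsO4^3-] = s.
Ksp = [Ag^+]^3[AsO4^3-]
Ksp = (3s)^3s = 27s^4
With s = 1.6 × 10^-6: Ksp = 1.8 x 10^-22

Ksp ≈ 1.8e-22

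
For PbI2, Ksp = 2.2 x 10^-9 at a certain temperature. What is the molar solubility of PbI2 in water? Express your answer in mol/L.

8.2 × 10^-4 M

PbI2(s) ⇌ Pb^2+(aq) + 2 I^-(aq)
Ksp = [Pb^2+][I^-]^2
With molar solubility s: [Pb^2+] = s, [I^-] = 2s.
Ksp = s(2s)^2 = 4s^3
s = (2.2 x 10^-9 / 4)^(1/3) = 8.2 × 10^-4 M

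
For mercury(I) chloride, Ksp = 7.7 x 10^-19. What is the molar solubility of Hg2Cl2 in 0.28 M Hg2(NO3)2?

Hg2Cl2(s) ⇌ Hg2^2+(aq) + 2 Cl^-(aq)
Ksp = [Hg2^2+][Cl^-]^2
Let s be the molar solubility in this solution. [Hg2^2+] = 0.28 + s ≈ 0.28, [Cl^-] = 2s (since Hg2^2+ from Hg2(NO3)2 dominates).
Ksp ≈ 0.28 × (2s)^2
s = 8.3 × 10^-10 M
Check: s = 8.3 × 10^-10 ≪ 0.28, so the approximation is valid.

s = 8.3 × 10^-10 M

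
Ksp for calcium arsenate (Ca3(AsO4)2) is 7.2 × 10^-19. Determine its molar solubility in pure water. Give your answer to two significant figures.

s ≈ 9.2e-5 M

Ca3(AsO4)2(s) ⇌ 3 Ca^2+ + 2 AsO4^3-
Ksp = [Ca^2+]^3[AsO4^3-]^2
Let s = molar solubility. Then [Ca^2+] = 3s and [AsO4^3-] = 2s.
So Ksp = (3s)^3 × (2s)^2 = 108s^5
s = (7.2 × 10^-19 / 108)^(1/5) = 9.2 × 10^-5 M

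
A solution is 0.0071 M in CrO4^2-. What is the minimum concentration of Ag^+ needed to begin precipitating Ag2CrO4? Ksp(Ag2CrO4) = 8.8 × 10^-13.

Ag2CrO4(s) <=> 2 Ag^+ + CrO4^2-
Ksp = [Ag^+]^2[CrO4^2-]
Precipitation begins when Q = Ksp. With [CrO4^2-] = 0.0071 M:
8.8 × 10^-13 = (0.0071) × [Ag^+]^2
[Ag^+] = (8.8 × 10^-13 / 7.1 x 10^-3)^(1/2) = 1.1 × 10^-5 M

[Ag^+] ≈ 1.1 x 10^-5 M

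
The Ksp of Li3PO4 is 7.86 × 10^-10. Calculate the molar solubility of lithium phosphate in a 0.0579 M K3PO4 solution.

s ≈ 7.95 x 10^-4 M

Li3PO4(s) ⇌ 3 Li^+ + PO4^3-
Ksp = [Li^+]^3[PO4^3-]
Let s = moles of Li3PO4 that dissolve per litre. [Li^+] = 3s, [PO4^3-] = 0.0579 + s ≈ 0.0579 (Ksp is small, so little additional dissolves).
Ksp ≈ (3s)^3 × 0.0579
s = 7.95 × 10^-4 M
Check: s = 8.0 × 10^-4 ≪ 0.0579, so the approximation is valid.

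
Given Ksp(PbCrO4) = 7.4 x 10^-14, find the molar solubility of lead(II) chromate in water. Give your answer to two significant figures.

PbCrO4(s) <=> Pb^2+ + CrO4^2-
Ksp = [Pb^2+][CrO4^2-]
For each mole of PbCrO4 that dissolves: [Pb^2+] = s, [CrO4^2-] = s.
Ksp = s × s = s^2
s = √(7.4 x 10^-14) = 2.7 x 10^-7 M

s = 2.7 × 10^-7 M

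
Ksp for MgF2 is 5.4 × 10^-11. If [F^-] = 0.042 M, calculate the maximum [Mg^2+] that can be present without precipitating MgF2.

MgF2(s) ⇌ Mg^2+(aq) + 2 F^-(aq)
Ksp = [Mg^2+][F^-]^2
Precipitation begins when Q = Ksp. With [F^-] = 0.042 M:
5.4 × 10^-11 = (0.042)^2 × [Mg^2+]
[Mg^2+] = (5.4 × 10^-11 / 1.76 x 10^-3) = 3.1 x 10^-8 M

[Mg^2+] ≈ 3.1 × 10^-8 M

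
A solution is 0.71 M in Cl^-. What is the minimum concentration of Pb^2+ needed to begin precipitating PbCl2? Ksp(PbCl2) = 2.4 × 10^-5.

PbCl2(s) ⇌ Pb^2+ + 2 Cl^-
Ksp = [Pb^2+][Cl^-]^2
Precipitation begins when Q = Ksp. With [Cl^-] = 0.71 M:
2.4 × 10^-5 = (0.71)^2 × [Pb^2+]
[Pb^2+] = (2.4 × 10^-5 / 5.04 × 10^-1) = 4.8 × 10^-5 M

[Pb^2+] ≈ 4.8 × 10^-5 M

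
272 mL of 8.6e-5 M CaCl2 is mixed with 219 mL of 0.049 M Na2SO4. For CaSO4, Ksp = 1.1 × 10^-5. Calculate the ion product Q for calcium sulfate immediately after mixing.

Q ≈ 1.0e-6

Total volume = 272 + 219 = 491 mL.
[Ca^2+] = 8.6 × 10^-5 × (272/491) = 4.76 x 10^-5 M
[SO4^2-] = 4.9 × 10^-2 × (219/491) = 2.19 x 10^-2 M
CaSO4(s) ⇌ Ca^2+ + SO4^2-, so Q = [Ca^2+][SO4^2-]
Q = (4.76 × 10^-5)(2.19 x 10^-2) = 1.0 × 10^-6
Q < Ksp, so no precipitate of CaSO4 forms.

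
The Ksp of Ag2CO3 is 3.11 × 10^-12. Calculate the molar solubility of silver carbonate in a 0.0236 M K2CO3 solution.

Ag2CO3(s) ⇌ 2 Ag^+(aq) + CO3^2-(aq)
Ksp = [Ag^+]^2[CO3^2-]
If s mol/L dissolves here, [Ag^+] = 2s, [CO3^2-] = 0.0236 + s ≈ 0.0236 (common-ion effect: CO3^2- is already 0.0236 M).
Ksp ≈ (2s)^2 × 0.0236
s = 5.74 x 10^-6 M
Check: s = 5.7 x 10^-6 ≪ 0.0236, so the approximation is valid.

5.74 × 10^-6 M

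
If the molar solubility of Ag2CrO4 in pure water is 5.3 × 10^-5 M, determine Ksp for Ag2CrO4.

Ag2CrO4(s) ⇌ 2 Ag^+ + CrO4^2-
If s mol/L of Ag2CrO4 dissolves, [Ag^+] = 2s and [CrO4^2-] = s.
Ksp = [Ag^+]^2[CrO4^2-]
Ksp = (2s)^2s = 4s^3
Ksp = 4 × (5.3 x 10^-5)^3 = 6.0 × 10^-13

Ksp = 6.0e-13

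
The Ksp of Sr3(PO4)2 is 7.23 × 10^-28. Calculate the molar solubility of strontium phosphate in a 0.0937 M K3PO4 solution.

1.45e-9 M

Sr3(PO4)2(s) ⇌ 3 Sr^2+ + 2 PO4^3-
Ksp = [Sr^2+]^3[PO4^3-]^2
Let s = moles of Sr3(PO4)2 that dissolve per litre. [Sr^2+] = 3s, [PO4^3-] = 0.0937 + 2s ≈ 0.0937 (Ksp is small, so little additional dissolves).
Ksp ≈ (3s)^3 × (0.0937)^2
s = 1.45 × 10^-9 M
Check: 2s = 2.9 × 10^-9 ≪ 0.0937, so the approximation is valid.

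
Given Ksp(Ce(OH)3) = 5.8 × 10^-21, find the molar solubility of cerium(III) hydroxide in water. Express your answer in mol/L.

s ≈ 3.8 x 10^-6 M

Ce(OH)3(s) ⇌ Ce^3+ + 3 OH^-
Ksp = [Ce^3+][OH^-]^3
For each mole of Ce(OH)3 that dissolves: [Ce^3+] = s, [OH^-] = 3s.
So Ksp = s × (3s)^3 = 27s^4
Solving, s = (5.8 × 10^-21/27)^(1/4) = 3.8 × 10^-6 M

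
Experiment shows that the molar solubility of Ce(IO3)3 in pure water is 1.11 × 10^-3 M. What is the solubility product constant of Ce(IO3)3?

4.10 × 10^-11

Ce(IO3)3(s) ⇌ Ce^3+(aq) + 3 IO3^-(aq)
For each mole of Ce(IO3)3 that dissolves: [Ce^3+] = s, [IO3^-] = 3s.
Ksp = [Ce^3+][IO3^-]^3
Ksp = s(3s)^3 = 27s^4
With s = 1.11 × 10^-3: Ksp = 4.10 × 10^-11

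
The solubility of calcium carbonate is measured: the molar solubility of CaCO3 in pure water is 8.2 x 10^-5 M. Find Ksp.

Ksp = 6.7 × 10^-9

CaCO3(s) <=> Ca^2+(aq) + CO3^2-(aq)
If s mol/L of CaCO3 dissolves, [Ca^2+] = s and [CO3^2-] = s.
Ksp = [Ca^2+][CO3^2-]
Ksp = s × s = s^2
Ksp = (8.2 × 10^-5)^2 = 6.7 x 10^-9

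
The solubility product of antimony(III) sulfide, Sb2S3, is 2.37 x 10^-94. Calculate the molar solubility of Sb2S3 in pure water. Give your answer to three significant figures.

Sb2S3(s) ⇌ 2 Sb^3+ + 3 S^2-
Ksp = [Sb^3+]^2[S^2-]^3
Let s = molar solubility. Then [Sb^3+] = 2s and [S^2-] = 3s.
Substituting: Ksp = (2s)^2(3s)^3 = 108s^5
Solving, s = (2.37 x 10^-94/108)^(1/5) = 7.38 × 10^-20 M

s ≈ 7.38 × 10^-20 M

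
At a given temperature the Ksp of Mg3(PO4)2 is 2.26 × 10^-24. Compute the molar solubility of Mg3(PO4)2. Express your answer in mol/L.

s = 7.31e-6 M

Mg3(PO4)2(s) ⇌ 3 Mg^2+ + 2 PO4^3-
Ksp = [Mg^2+]^3[PO4^3-]^2
If s mol/L of Mg3(PO4)2 dissolves, [Mg^2+] = 3s and [PO4^3-] = 2s.
Ksp = (3s)^3(2s)^2 = 108s^5
s = (2.26 × 10^-24 / 108)^(1/5) = 7.31 x 10^-6 M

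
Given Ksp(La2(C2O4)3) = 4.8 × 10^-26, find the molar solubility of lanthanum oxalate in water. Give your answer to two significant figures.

s ≈ 3.4 × 10^-6 M

La2(C2O4)3(s) ⇌ 2 La^3+ + 3 C2O4^2-
Ksp = [La^3+]^2[C2O4^2-]^3
If s mol/L of La2(C2O4)3 dissolves, [La^3+] = 2s and [C2O4^2-] = 3s.
Ksp = (2s)^2(3s)^3 = 108s^5
s^5 = 4.8 × 10^-26 / 108, so s = 3.4 × 10^-6 M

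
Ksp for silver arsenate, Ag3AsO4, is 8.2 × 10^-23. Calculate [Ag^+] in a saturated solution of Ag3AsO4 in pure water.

Ag3AsO4(s) ⇌ 3 Ag^+ + AsO4^3-
Ksp = [Ag^+]^3[AsO4^3-]
With molar solubility s: [Ag^+] = 3s, [AsO4^3-] = s.
So Ksp = (3s)^3 × s = 27s^4
s^4 = 8.2 × 10^-23 / 27, so s = 1.32 × 10^-6 M
[Ag^+] = 3s = 4.0 × 10^-6 M

[Ag^+] ≈ 4.0e-6 M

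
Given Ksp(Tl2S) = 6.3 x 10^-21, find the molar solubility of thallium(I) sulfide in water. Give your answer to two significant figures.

Tl2S(s) ⇌ 2 Tl^+ + S^2-
Ksp = [Tl^+]^2[S^2-]
With molar solubility s: [Tl^+] = 2s, [S^2-] = s.
So Ksp = (2s)^2 × s = 4s^3
Solving, s = (6.3 x 10^-21/4)^(1/3) = 1.2 x 10^-7 M

s = 1.2 x 10^-7 M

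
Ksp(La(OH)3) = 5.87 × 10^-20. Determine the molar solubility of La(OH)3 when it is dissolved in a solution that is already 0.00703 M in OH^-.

s = 1.69e-13 M

La(OH)3(s) <=> La^3+ + 3 OH^-
Ksp = [La^3+][OH^-]^3
Let s be the molar solubility in this solution. [La^3+] = s, [OH^-] = 0.00703 + 3s ≈ 0.00703 (since the OH^- already present dominates).
Ksp ≈ s × (0.00703)^3
s = 1.69 × 10^-13 M
Check: 3s = 5.1 × 10^-13 ≪ 0.00703, so the approximation is valid.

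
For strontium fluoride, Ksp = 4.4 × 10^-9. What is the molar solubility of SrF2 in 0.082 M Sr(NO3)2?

SrF2(s) ⇌ Sr^2+ + 2 F^-
Ksp = [Sr^2+][F^-]^2
Let s = moles of SrF2 that dissolve per litre. [Sr^2+] = 0.082 + s ≈ 0.082, [F^-] = 2s (Ksp is small, so little additional dissolves).
Ksp ≈ 0.082 × (2s)^2
s = 1.2 x 10^-4 M
Check: s = 1.2 x 10^-4 ≪ 0.082, so the approximation is valid.

1.2 × 10^-4 M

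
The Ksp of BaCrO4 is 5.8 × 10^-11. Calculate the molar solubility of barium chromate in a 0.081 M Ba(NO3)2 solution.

BaCrO4(s) ⇌ Ba^2+(aq) + CrO4^2-(aq)
Ksp = [Ba^2+][CrO4^2-]
Let s = moles of BaCrO4 that dissolve per litre. [Ba^2+] = 0.081 + s ≈ 0.081, [CrO4^2-] = s (Ksp is small, so little additional dissolves).
Ksp ≈ 0.081 × s
s = 7.2 × 10^-10 M
Check: s = 7.2 × 10^-10 ≪ 0.081, so the approximation is valid.

7.2e-10 M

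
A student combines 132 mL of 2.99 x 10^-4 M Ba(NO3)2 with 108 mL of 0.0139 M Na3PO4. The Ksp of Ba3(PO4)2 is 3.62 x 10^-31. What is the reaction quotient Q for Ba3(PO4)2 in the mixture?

Total volume = 132 + 108 = 240 mL.
[Ba^2+] = 2.99 × 10^-4 × (132/240) = 1.645 × 10^-4 M
[PO4^3-] = 1.39 x 10^-2 × (108/240) = 6.255 × 10^-3 M
Ba3(PO4)2(s) ⇌ 3 Ba^2+ + 2 PO4^3-, so Q = [Ba^2+]^3[PO4^3-]^2
Q = (1.645 × 10^-4)^3(6.255 × 10^-3)^2 = 1.74 x 10^-16
Q > Ksp, so Ba3(PO4)2 will precipitate.

Q = 1.74 × 10^-16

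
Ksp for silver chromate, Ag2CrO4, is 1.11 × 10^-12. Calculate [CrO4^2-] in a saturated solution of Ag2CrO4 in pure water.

Ag2CrO4(s) ⇌ 2 Ag^+ + CrO4^2-
Ksp = [Ag^+]^2[CrO4^2-]
If s mol/L of Ag2CrO4 dissolves, [Ag^+] = 2s and [CrO4^2-] = s.
Substituting: Ksp = (2s)^2s = 4s^3
Solving, s = (1.11 × 10^-12/4)^(1/3) = 6.523 × 10^-5 M
[CrO4^2-] = s = 6.52 × 10^-5 M

[CrO4^2-] ≈ 6.52 × 10^-5 M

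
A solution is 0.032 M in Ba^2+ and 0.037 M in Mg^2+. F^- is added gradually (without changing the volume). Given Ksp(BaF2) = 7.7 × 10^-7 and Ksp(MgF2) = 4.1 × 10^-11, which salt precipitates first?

MgF2

Precipitation of each salt starts when its ion product equals its Ksp.
For BaF2: 7.7 × 10^-7 = 0.032 × [F^-]^2  ⇒  [F^-] = 4.9 x 10^-3 M.
For MgF2: 4.1 × 10^-11 = 0.037 × [F^-]^2  ⇒  [F^-] = 3.3 x 10^-5 M.
The salt with the lower threshold [F^-] precipitates first: MgF2.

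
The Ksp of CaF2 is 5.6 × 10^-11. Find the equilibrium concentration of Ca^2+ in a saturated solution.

[Ca^2+] ≈ 2.4e-4 M

CaF2(s) ⇌ Ca^2+ + 2 F^-
Ksp = [Ca^2+][F^-]^2
With molar solubility s: [Ca^2+] = s, [F^-] = 2s.
Substituting: Ksp = s(2s)^2 = 4s^3
s^3 = 5.6 × 10^-11 / 4, so s = 2.41 × 10^-4 M
[Ca^2+] = s = 2.4 × 10^-4 M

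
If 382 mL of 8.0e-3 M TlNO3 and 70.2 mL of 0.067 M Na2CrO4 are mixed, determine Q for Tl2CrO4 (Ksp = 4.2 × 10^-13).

Q = 4.8 × 10^-7

Total volume = 382 + 70.2 = 452.2 mL.
[Tl^+] = 8.0 × 10^-3 × (382/452.2) = 6.76 × 10^-3 M
[CrO4^2-] = 6.7 x 10^-2 × (70.2/452.2) = 1.04 × 10^-2 M
Tl2CrO4(s) <=> 2 Tl^+(aq) + CrO4^2-(aq), so Q = [Tl^+]^2[CrO4^2-]
Q = (6.76 × 10^-3)^2(1.04 x 10^-2) = 4.8 × 10^-7
Q > Ksp, so Tl2CrO4 will precipitate.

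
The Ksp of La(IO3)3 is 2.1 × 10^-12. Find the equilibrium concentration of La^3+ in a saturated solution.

La(IO3)3(s) ⇌ La^3+(aq) + 3 IO3^-(aq)
Ksp = [La^3+][IO3^-]^3
For each mole of La(IO3)3 that dissolves: [La^3+] = s, [IO3^-] = 3s.
Ksp = s(3s)^3 = 27s^4
s^4 = 2.1 × 10^-12 / 27, so s = 5.28 × 10^-4 M
[La^3+] = s = 5.3 × 10^-4 M

5.3 x 10^-4 M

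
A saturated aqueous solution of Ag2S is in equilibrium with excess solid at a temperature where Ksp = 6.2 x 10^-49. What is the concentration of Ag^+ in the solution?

Ag2S(s) <=> 2 Ag^+ + S^2-
Ksp = [Ag^+]^2[S^2-]
If s mol/L of Ag2S dissolves, [Ag^+] = 2s and [S^2-] = s.
Substituting: Ksp = (2s)^2s = 4s^3
Solving, s = (6.2 x 10^-49/4)^(1/3) = 5.37 x 10^-17 M
[Ag^+] = 2s = 1.1 x 10^-16 M

1.1 × 10^-16 M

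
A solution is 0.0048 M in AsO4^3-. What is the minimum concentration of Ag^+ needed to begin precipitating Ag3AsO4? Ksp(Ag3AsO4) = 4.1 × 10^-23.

[Ag^+] = 2.0e-7 M

Ag3AsO4(s) <=> 3 Ag^+(aq) + AsO4^3-(aq)
Ksp = [Ag^+]^3[AsO4^3-]
Precipitation begins when Q = Ksp. With [AsO4^3-] = 0.0048 M:
4.1 × 10^-23 = (0.0048) × [Ag^+]^3
[Ag^+] = (4.1 × 10^-23 / 4.8 × 10^-3)^(1/3) = 2.0 × 10^-7 M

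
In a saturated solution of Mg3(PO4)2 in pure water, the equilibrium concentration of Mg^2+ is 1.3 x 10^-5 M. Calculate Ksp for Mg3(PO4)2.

Mg3(PO4)2(s) ⇌ 3 Mg^2+(aq) + 2 PO4^3-(aq)
Stoichiometry gives [PO4^3-] = (2/3)[Mg^2+] = 8.67 × 10^-6 M.
Ksp = [Mg^2+]^3[PO4^3-]^2
Ksp = (1.3 x 10^-5)^3 × (8.67 × 10^-6)^2 = 1.7 x 10^-25

1.7e-25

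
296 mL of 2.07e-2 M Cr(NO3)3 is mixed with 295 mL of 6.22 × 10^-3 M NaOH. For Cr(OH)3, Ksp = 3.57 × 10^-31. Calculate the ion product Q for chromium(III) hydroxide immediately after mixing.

Total volume = 296 + 295 = 591 mL.
[Cr^3+] = 2.07 × 10^-2 × (296/591) = 1.037 x 10^-2 M
[OH^-] = 6.22 x 10^-3 × (295/591) = 3.105 × 10^-3 M
Cr(OH)3(s) <=> Cr^3+(aq) + 3 OH^-(aq), so Q = [Cr^3+][OH^-]^3
Q = (1.037 × 10^-2)(3.105 × 10^-3)^3 = 3.10 × 10^-10
Q > Ksp, so Cr(OH)3 will precipitate.

Q ≈ 3.10 × 10^-10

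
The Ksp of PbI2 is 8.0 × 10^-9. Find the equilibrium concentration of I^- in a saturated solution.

[I^-] ≈ 2.5 x 10^-3 M

PbI2(s) ⇌ Pb^2+(aq) + 2 I^-(aq)
Ksp = [Pb^2+][I^-]^2
With molar solubility s: [Pb^2+] = s, [I^-] = 2s.
Substituting: Ksp = s(2s)^2 = 4s^3
Solving, s = (8.0 × 10^-9/4)^(1/3) = 1.26 x 10^-3 M
[I^-] = 2s = 2.5 × 10^-3 M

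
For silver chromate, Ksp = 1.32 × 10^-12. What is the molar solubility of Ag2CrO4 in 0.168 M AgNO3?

4.68 × 10^-11 M

Ag2CrO4(s) ⇌ 2 Ag^+ + CrO4^2-
Ksp = [Ag^+]^2[CrO4^2-]
If s mol/L dissolves here, [Ag^+] = 0.168 + 2s ≈ 0.168, [CrO4^2-] = s (common-ion effect: Ag^+ is already 0.168 M).
Ksp ≈ (0.168)^2 × s
s = 4.68 x 10^-11 M
Check: 2s = 9.4 × 10^-11 ≪ 0.168, so the approximation is valid.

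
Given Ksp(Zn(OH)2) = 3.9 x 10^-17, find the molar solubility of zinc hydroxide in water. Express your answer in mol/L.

s ≈ 2.1e-6 M

Zn(OH)2(s) <=> Zn^2+(aq) + 2 OH^-(aq)
Ksp = [Zn^2+][OH^-]^2
For each mole of Zn(OH)2 that dissolves: [Zn^2+] = s, [OH^-] = 2s.
So Ksp = s × (2s)^2 = 4s^3
Solving, s = (3.9 x 10^-17/4)^(1/3) = 2.1 × 10^-6 M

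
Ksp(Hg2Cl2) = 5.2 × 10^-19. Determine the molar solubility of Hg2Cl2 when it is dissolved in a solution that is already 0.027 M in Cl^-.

Hg2Cl2(s) ⇌ Hg2^2+ + 2 Cl^-
Ksp = [Hg2^2+][Cl^-]^2
If s mol/L dissolves here, [Hg2^2+] = s, [Cl^-] = 0.027 + 2s ≈ 0.027 (since the Cl^- already present dominates).
Ksp ≈ s × (0.027)^2
s = 7.1 x 10^-16 M
Check: 2s = 1.4 x 10^-15 ≪ 0.027, so the approximation is valid.

s = 7.1e-16 M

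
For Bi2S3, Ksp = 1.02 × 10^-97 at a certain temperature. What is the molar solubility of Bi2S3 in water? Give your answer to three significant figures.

Bi2S3(s) ⇌ 2 Bi^3+(aq) + 3 S^2-(aq)
Ksp = [Bi^3+]^2[S^2-]^3
With molar solubility s: [Bi^3+] = 2s, [S^2-] = 3s.
Substituting: Ksp = (2s)^2(3s)^3 = 108s^5
s = (1.02 × 10^-97 / 108)^(1/5) = 1.57 × 10^-20 M

s = 1.57 x 10^-20 M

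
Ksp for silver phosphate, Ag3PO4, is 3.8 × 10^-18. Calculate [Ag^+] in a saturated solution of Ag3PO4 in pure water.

Ag3PO4(s) <=> 3 Ag^+(aq) + PO4^3-(aq)
Ksp = [Ag^+]^3[PO4^3-]
If s mol/L of Ag3PO4 dissolves, [Ag^+] = 3s and [PO4^3-] = s.
Ksp = (3s)^3s = 27s^4
s = (3.8 × 10^-18 / 27)^(1/4) = 1.94 × 10^-5 M
[Ag^+] = 3s = 5.8 × 10^-5 M

5.8e-5 M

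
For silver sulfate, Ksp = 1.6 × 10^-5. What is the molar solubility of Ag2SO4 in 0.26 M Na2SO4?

s = 3.9 x 10^-3 M

Ag2SO4(s) ⇌ 2 Ag^+ + SO4^2-
Ksp = [Ag^+]^2[SO4^2-]
Let s = moles of Ag2SO4 that dissolve per litre. [Ag^+] = 2s, [SO4^2-] = 0.26 + s ≈ 0.26 (common-ion effect: SO4^2- is already 0.26 M).
Ksp ≈ (2s)^2 × 0.26
s = 3.9 × 10^-3 M
Check: s = 3.9 × 10^-3 ≪ 0.26, so the approximation is valid.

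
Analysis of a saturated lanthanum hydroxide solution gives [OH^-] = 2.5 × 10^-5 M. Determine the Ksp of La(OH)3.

La(OH)3(s) ⇌ La^3+(aq) + 3 OH^-(aq)
Stoichiometry gives [La^3+] = (1/3)[OH^-] = 8.33 x 10^-6 M.
Ksp = [La^3+][OH^-]^3
Ksp = 8.33 × 10^-6 × (2.5 x 10^-5)^3 = 1.3 × 10^-19

Ksp = 1.3 × 10^-19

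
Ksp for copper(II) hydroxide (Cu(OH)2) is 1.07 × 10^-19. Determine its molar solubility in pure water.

Cu(OH)2(s) ⇌ Cu^2+ + 2 OH^-
Ksp = [Cu^2+][OH^-]^2
If s mol/L of Cu(OH)2 dissolves, [Cu^2+] = s and [OH^-] = 2s.
So Ksp = s × (2s)^2 = 4s^3
s^3 = 1.07 × 10^-19 / 4, so s = 2.99 × 10^-7 M

s ≈ 2.99e-7 M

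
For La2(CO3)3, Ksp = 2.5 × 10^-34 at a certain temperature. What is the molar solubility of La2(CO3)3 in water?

7.5e-8 M

La2(CO3)3(s) ⇌ 2 La^3+(aq) + 3 CO3^2-(aq)
Ksp = [La^3+]^2[CO3^2-]^3
For each mole of La2(CO3)3 that dissolves: [La^3+] = 2s, [CO3^2-] = 3s.
Ksp = (2s)^2(3s)^3 = 108s^5
s = (2.5 × 10^-34 / 108)^(1/5) = 7.5 × 10^-8 M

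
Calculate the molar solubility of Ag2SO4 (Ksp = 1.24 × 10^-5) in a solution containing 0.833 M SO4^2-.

1.93 × 10^-3 M

Ag2SO4(s) ⇌ 2 Ag^+ + SO4^2-
Ksp = [Ag^+]^2[SO4^2-]
If s mol/L dissolves here, [Ag^+] = 2s, [SO4^2-] = 0.833 + s ≈ 0.833 (common-ion effect: SO4^2- is already 0.833 M).
Ksp ≈ (2s)^2 × 0.833
s = 1.93 × 10^-3 M
Check: s = 1.9 × 10^-3 ≪ 0.833, so the approximation is valid.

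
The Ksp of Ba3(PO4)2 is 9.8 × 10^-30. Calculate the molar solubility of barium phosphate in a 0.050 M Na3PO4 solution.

Ba3(PO4)2(s) ⇌ 3 Ba^2+(aq) + 2 PO4^3-(aq)
Ksp = [Ba^2+]^3[PO4^3-]^2
If s mol/L dissolves here, [Ba^2+] = 3s, [PO4^3-] = 0.050 + 2s ≈ 0.050 (Ksp is small, so little additional dissolves).
Ksp ≈ (3s)^3 × (0.050)^2
s = 5.3 × 10^-10 M
Check: 2s = 1.1 × 10^-9 ≪ 0.050, so the approximation is valid.

s = 5.3 × 10^-10 M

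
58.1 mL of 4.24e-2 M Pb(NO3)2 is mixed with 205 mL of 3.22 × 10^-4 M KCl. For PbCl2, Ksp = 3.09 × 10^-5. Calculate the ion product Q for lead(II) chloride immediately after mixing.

Total volume = 58.1 + 205 = 263.1 mL.
[Pb^2+] = 4.24 × 10^-2 × (58.1/263.1) = 9.363 x 10^-3 M
[Cl^-] = 3.22 × 10^-4 × (205/263.1) = 2.509 × 10^-4 M
PbCl2(s) ⇌ Pb^2+(aq) + 2 Cl^-(aq), so Q = [Pb^2+][Cl^-]^2
Q = (9.363 × 10^-3)(2.509 × 10^-4)^2 = 5.89 × 10^-10
Q < Ksp, so no precipitate of PbCl2 forms.

5.89 × 10^-10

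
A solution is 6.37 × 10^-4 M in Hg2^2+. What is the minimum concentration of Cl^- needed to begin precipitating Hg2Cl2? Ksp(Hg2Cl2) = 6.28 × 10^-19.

Hg2Cl2(s) ⇌ Hg2^2+ + 2 Cl^-
Ksp = [Hg2^2+][Cl^-]^2
Precipitation begins when Q = Ksp. With [Hg2^2+] = 6.37 × 10^-4 M:
6.28 × 10^-19 = (6.37 × 10^-4) × [Cl^-]^2
[Cl^-] = (6.28 × 10^-19 / 6.37 × 10^-4)^(1/2) = 3.14 × 10^-8 M

[Cl^-] ≈ 3.14e-8 M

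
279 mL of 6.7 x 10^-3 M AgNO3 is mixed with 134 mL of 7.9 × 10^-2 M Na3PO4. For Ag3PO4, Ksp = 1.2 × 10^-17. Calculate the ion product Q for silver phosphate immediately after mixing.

Q ≈ 2.4 x 10^-9

Total volume = 279 + 134 = 413 mL.
[Ag^+] = 6.7 × 10^-3 × (279/413) = 4.53 × 10^-3 M
[PO4^3-] = 7.9 × 10^-2 × (134/413) = 2.56 × 10^-2 M
Ag3PO4(s) ⇌ 3 Ag^+ + PO4^3-, so Q = [Ag^+]^3[PO4^3-]
Q = (4.53 x 10^-3)^3(2.56 × 10^-2) = 2.4 × 10^-9
Q > Ksp, so Ag3PO4 will precipitate.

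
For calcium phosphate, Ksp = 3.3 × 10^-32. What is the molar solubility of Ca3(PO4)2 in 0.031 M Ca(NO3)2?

Ca3(PO4)2(s) ⇌ 3 Ca^2+ + 2 PO4^3-
Ksp = [Ca^2+]^3[PO4^3-]^2
Let s be the molar solubility in this solution. [Ca^2+] = 0.031 + 3s ≈ 0.031, [PO4^3-] = 2s (since Ca^2+ from Ca(NO3)2 dominates).
Ksp ≈ (0.031)^3 × (2s)^2
s = 1.7 × 10^-14 M
Check: 3s = 5.0 × 10^-14 ≪ 0.031, so the approximation is valid.

s = 1.7 x 10^-14 M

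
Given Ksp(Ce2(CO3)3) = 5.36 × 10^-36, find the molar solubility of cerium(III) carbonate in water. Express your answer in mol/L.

Ce2(CO3)3(s) ⇌ 2 Ce^3+(aq) + 3 CO3^2-(aq)
Ksp = [Ce^3+]^2[CO3^2-]^3
With molar solubility s: [Ce^3+] = 2s, [CO3^2-] = 3s.
Ksp = (2s)^2(3s)^3 = 108s^5
s^5 = 5.36 × 10^-36 / 108, so s = 3.46 x 10^-8 M

s = 3.46e-8 M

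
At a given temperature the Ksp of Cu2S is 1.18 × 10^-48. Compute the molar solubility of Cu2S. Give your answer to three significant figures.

Cu2S(s) ⇌ 2 Cu^+ + S^2-
Ksp = [Cu^+]^2[S^2-]
For each mole of Cu2S that dissolves: [Cu^+] = 2s, [S^2-] = s.
So Ksp = (2s)^2 × s = 4s^3
Solving, s = (1.18 × 10^-48/4)^(1/3) = 6.66 x 10^-17 M

s = 6.66e-17 M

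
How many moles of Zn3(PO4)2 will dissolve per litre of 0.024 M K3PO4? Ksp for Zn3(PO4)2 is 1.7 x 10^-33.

Zn3(PO4)2(s) <=> 3 Zn^2+ + 2 PO4^3-
Ksp = [Zn^2+]^3[PO4^3-]^2
Let s = moles of Zn3(PO4)2 that dissolve per litre. [Zn^2+] = 3s, [PO4^3-] = 0.024 + 2s ≈ 0.024 (since PO4^3- from K3PO4 dominates).
Ksp ≈ (3s)^3 × (0.024)^2
s = 4.8 x 10^-11 M
Check: 2s = 9.6 x 10^-11 ≪ 0.024, so the approximation is valid.

4.8 × 10^-11 M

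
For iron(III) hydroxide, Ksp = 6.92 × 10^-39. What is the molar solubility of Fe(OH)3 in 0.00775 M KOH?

1.49 x 10^-32 M

Fe(OH)3(s) ⇌ Fe^3+ + 3 OH^-
Ksp = [Fe^3+][OH^-]^3
Let s be the molar solubility in this solution. [Fe^3+] = s, [OH^-] = 0.00775 + 3s ≈ 0.00775 (since OH^- from KOH dominates).
Ksp ≈ s × (0.00775)^3
s = 1.49 × 10^-32 M
Check: 3s = 4.5 × 10^-32 ≪ 0.00775, so the approximation is valid.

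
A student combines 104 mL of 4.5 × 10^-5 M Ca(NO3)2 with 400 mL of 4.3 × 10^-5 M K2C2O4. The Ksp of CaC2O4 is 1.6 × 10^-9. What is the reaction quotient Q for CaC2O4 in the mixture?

Total volume = 104 + 400 = 504 mL.
[Ca^2+] = 4.5 × 10^-5 × (104/504) = 9.29 × 10^-6 M
[C2O4^2-] = 4.3 × 10^-5 × (400/504) = 3.41 × 10^-5 M
CaC2O4(s) ⇌ Ca^2+(aq) + C2O4^2-(aq), so Q = [Ca^2+][C2O4^2-]
Q = (9.29 x 10^-6)(3.41 × 10^-5) = 3.2 x 10^-10
Q < Ksp, so no precipitate of CaC2O4 forms.

3.2e-10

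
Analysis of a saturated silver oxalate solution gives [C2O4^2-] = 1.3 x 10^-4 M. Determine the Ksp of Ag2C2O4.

Ksp ≈ 8.8e-12

Ag2C2O4(s) ⇌ 2 Ag^+(aq) + C2O4^2-(aq)
Stoichiometry gives [Ag^+] = (2/1)[C2O4^2-] = 2.60 × 10^-4 M.
Ksp = [Ag^+]^2[C2O4^2-]
Ksp = (2.60 × 10^-4)^2 × 1.3 × 10^-4 = 8.8 x 10^-12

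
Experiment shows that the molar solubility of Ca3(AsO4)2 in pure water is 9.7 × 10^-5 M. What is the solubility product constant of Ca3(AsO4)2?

Ksp ≈ 9.3 x 10^-19

Ca3(AsO4)2(s) ⇌ 3 Ca^2+ + 2 AsO4^3-
Let s = molar solubility. Then [Ca^2+] = 3s and [AsO4^3-] = 2s.
Ksp = [Ca^2+]^3[AsO4^3-]^2
So Ksp = (3s)^3 × (2s)^2 = 108s^5
With s = 9.7 x 10^-5: Ksp = 9.3 × 10^-19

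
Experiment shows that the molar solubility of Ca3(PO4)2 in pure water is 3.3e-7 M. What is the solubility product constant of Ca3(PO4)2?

Ca3(PO4)2(s) <=> 3 Ca^2+ + 2 PO4^3-
Let s = molar solubility. Then [Ca^2+] = 3s and [PO4^3-] = 2s.
Ksp = [Ca^2+]^3[PO4^3-]^2
So Ksp = (3s)^3 × (2s)^2 = 108s^5
Ksp = 108 × (3.3 × 10^-7)^5 = 4.2 × 10^-31

4.2e-31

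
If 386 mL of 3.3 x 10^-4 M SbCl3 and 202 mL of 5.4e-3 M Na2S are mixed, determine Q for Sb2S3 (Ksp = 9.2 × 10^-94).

Total volume = 386 + 202 = 588 mL.
[Sb^3+] = 3.3 × 10^-4 × (386/588) = 2.17 × 10^-4 M
[S^2-] = 5.4 x 10^-3 × (202/588) = 1.86 x 10^-3 M
Sb2S3(s) ⇌ 2 Sb^3+ + 3 S^2-, so Q = [Sb^3+]^2[S^2-]^3
Q = (2.17 x 10^-4)^2(1.86 × 10^-3)^3 = 3.0 × 10^-16
Q > Ksp, so Sb2S3 will precipitate.

3.0 x 10^-16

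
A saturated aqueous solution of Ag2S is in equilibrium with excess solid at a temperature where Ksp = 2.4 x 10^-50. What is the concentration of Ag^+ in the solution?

3.6 × 10^-17 M

Ag2S(s) <=> 2 Ag^+ + S^2-
Ksp = [Ag^+]^2[S^2-]
Let s = molar solubility. Then [Ag^+] = 2s and [S^2-] = s.
Ksp = (2s)^2s = 4s^3
s^3 = 2.4 x 10^-50 / 4, so s = 1.82 × 10^-17 M
[Ag^+] = 2s = 3.6 × 10^-17 M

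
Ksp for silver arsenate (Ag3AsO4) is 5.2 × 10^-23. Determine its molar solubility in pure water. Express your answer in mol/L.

1.2e-6 M

Ag3AsO4(s) ⇌ 3 Ag^+(aq) + AsO4^3-(aq)
Ksp = [Ag^+]^3[AsO4^3-]
For each mole of Ag3AsO4 that dissolves: [Ag^+] = 3s, [AsO4^3-] = s.
So Ksp = (3s)^3 × s = 27s^4
s = (5.2 × 10^-23 / 27)^(1/4) = 1.2 × 10^-6 M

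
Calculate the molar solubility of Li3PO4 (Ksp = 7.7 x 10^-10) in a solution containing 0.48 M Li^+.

Li3PO4(s) ⇌ 3 Li^+ + PO4^3-
Ksp = [Li^+]^3[PO4^3-]
If s mol/L dissolves here, [Li^+] = 0.48 + 3s ≈ 0.48, [PO4^3-] = s (Ksp is small, so little additional dissolves).
Ksp ≈ (0.48)^3 × s
s = 7.0 × 10^-9 M
Check: 3s = 2.1 × 10^-8 ≪ 0.48, so the approximation is valid.

7.0 x 10^-9 M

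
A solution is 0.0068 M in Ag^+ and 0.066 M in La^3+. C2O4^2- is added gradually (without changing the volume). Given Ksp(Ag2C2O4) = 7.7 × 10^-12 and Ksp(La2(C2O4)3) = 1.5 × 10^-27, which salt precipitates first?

Each salt begins to precipitate when Q = Ksp, i.e. when [C2O4^2-] reaches its threshold.
For Ag2C2O4: 7.7 × 10^-12 = (0.0068)^2 × [C2O4^2-]  ⇒  [C2O4^2-] = 1.7 × 10^-7 M.
For La2(C2O4)3: 1.5 × 10^-27 = (0.066)^2 × [C2O4^2-]^3  ⇒  [C2O4^2-] = 7.0 × 10^-9 M.
The salt with the lower threshold [C2O4^2-] precipitates first: La2(C2O4)3.

La2(C2O4)3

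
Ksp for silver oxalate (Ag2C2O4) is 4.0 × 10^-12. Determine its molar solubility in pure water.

Ag2C2O4(s) ⇌ 2 Ag^+ + C2O4^2-
Ksp = [Ag^+]^2[C2O4^2-]
With molar solubility s: [Ag^+] = 2s, [C2O4^2-] = s.
Ksp = (2s)^2s = 4s^3
s^3 = 4.0 × 10^-12 / 4, so s = 1.0 x 10^-4 M

s ≈ 1.0e-4 M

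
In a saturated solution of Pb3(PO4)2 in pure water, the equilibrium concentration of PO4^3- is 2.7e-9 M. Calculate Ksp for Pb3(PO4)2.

Pb3(PO4)2(s) ⇌ 3 Pb^2+(aq) + 2 PO4^3-(aq)
Stoichiometry gives [Pb^2+] = (3/2)[PO4^3-] = 4.05 × 10^-9 M.
Ksp = [Pb^2+]^3[PO4^3-]^2
Ksp = (4.05 × 10^-9)^3 × (2.7 x 10^-9)^2 = 4.8 x 10^-43

4.8 x 10^-43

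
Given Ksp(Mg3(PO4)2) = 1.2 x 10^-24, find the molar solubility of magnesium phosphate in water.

s ≈ 6.4 × 10^-6 M

Mg3(PO4)2(s) ⇌ 3 Mg^2+ + 2 PO4^3-
Ksp = [Mg^2+]^3[PO4^3-]^2
For each mole of Mg3(PO4)2 that dissolves: [Mg^2+] = 3s, [PO4^3-] = 2s.
Substituting: Ksp = (3s)^3(2s)^2 = 108s^5
s = (1.2 x 10^-24 / 108)^(1/5) = 6.4 x 10^-6 M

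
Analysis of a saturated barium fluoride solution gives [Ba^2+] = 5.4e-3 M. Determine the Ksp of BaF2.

BaF2(s) <=> Ba^2+(aq) + 2 F^-(aq)
Stoichiometry gives [F^-] = (2/1)[Ba^2+] = 1.08 × 10^-2 M.
Ksp = [Ba^2+][F^-]^2
Ksp = 5.4 x 10^-3 × (1.08 x 10^-2)^2 = 6.3 x 10^-7

Ksp = 6.3 × 10^-7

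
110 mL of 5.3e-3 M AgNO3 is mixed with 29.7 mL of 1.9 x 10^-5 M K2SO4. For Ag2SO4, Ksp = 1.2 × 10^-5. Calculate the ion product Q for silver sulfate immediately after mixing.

Q ≈ 7.0 × 10^-11

Total volume = 110 + 29.7 = 139.7 mL.
[Ag^+] = 5.3 × 10^-3 × (110/139.7) = 4.17 × 10^-3 M
[SO4^2-] = 1.9 x 10^-5 × (29.7/139.7) = 4.04 × 10^-6 M
Ag2SO4(s) <=> 2 Ag^+ + SO4^2-, so Q = [Ag^+]^2[SO4^2-]
Q = (4.17 × 10^-3)^2(4.04 × 10^-6) = 7.0 × 10^-11
Q < Ksp, so no precipitate of Ag2SO4 forms.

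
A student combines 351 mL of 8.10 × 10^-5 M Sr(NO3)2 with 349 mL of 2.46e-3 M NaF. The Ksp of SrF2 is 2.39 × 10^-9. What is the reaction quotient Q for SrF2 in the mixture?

6.11e-11

Total volume = 351 + 349 = 700 mL.
[Sr^2+] = 8.10 x 10^-5 × (351/700) = 4.062 × 10^-5 M
[F^-] = 2.46 x 10^-3 × (349/700) = 1.226 × 10^-3 M
SrF2(s) ⇌ Sr^2+(aq) + 2 F^-(aq), so Q = [Sr^2+][F^-]^2
Q = (4.062 x 10^-5)(1.226 × 10^-3)^2 = 6.11 × 10^-11
Q < Ksp, so no precipitate of SrF2 forms.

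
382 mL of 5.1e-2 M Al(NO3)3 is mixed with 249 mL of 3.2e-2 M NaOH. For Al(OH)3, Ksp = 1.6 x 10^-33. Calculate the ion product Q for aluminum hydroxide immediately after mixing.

Total volume = 382 + 249 = 631 mL.
[Al^3+] = 5.1 × 10^-2 × (382/631) = 3.09 × 10^-2 M
[OH^-] = 3.2 × 10^-2 × (249/631) = 1.26 × 10^-2 M
Al(OH)3(s) ⇌ Al^3+(aq) + 3 OH^-(aq), so Q = [Al^3+][OH^-]^3
Q = (3.09 × 10^-2)(1.26 × 10^-2)^3 = 6.2 × 10^-8
Q > Ksp, so Al(OH)3 will precipitate.

Q ≈ 6.2 x 10^-8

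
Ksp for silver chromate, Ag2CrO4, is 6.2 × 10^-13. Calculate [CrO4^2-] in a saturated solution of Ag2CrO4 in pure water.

Ag2CrO4(s) ⇌ 2 Ag^+(aq) + CrO4^2-(aq)
Ksp = [Ag^+]^2[CrO4^2-]
With molar solubility s: [Ag^+] = 2s, [CrO4^2-] = s.
So Ksp = (2s)^2 × s = 4s^3
s = (6.2 × 10^-13 / 4)^(1/3) = 5.37 x 10^-5 M
[CrO4^2-] = s = 5.4 × 10^-5 M

[CrO4^2-] = 5.4 x 10^-5 M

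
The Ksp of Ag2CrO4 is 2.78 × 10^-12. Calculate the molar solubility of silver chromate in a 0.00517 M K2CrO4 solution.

s = 1.16 × 10^-5 M

Ag2CrO4(s) ⇌ 2 Ag^+ + CrO4^2-
Ksp = [Ag^+]^2[CrO4^2-]
Let s be the molar solubility in this solution. [Ag^+] = 2s, [CrO4^2-] = 0.00517 + s ≈ 0.00517 (since CrO4^2- from K2CrO4 dominates).
Ksp ≈ (2s)^2 × 0.00517
s = 1.16 × 10^-5 M
Check: s = 1.2 × 10^-5 ≪ 0.00517, so the approximation is valid.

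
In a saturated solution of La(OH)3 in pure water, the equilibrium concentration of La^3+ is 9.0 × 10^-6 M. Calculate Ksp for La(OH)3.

La(OH)3(s) <=> La^3+ + 3 OH^-
Stoichiometry gives [OH^-] = (3/1)[La^3+] = 2.70 × 10^-5 M.
Ksp = [La^3+][OH^-]^3
Ksp = 9.0 x 10^-6 × (2.70 x 10^-5)^3 = 1.8 × 10^-19

1.8e-19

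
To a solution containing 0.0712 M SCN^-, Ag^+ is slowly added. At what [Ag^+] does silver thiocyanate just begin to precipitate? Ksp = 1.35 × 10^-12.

[Ag^+] ≈ 1.90e-11 M

AgSCN(s) <=> Ag^+ + SCN^-
Ksp = [Ag^+][SCN^-]
Precipitation begins when Q = Ksp. With [SCN^-] = 0.0712 M:
1.35 × 10^-12 = (0.0712) × [Ag^+]
[Ag^+] = (1.35 × 10^-12 / 7.12 × 10^-2) = 1.90 × 10^-11 M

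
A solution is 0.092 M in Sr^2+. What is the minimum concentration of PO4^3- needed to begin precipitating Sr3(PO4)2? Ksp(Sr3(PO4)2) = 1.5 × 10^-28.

[PO4^3-] = 4.4 x 10^-13 M

Sr3(PO4)2(s) <=> 3 Sr^2+ + 2 PO4^3-
Ksp = [Sr^2+]^3[PO4^3-]^2
Precipitation begins when Q = Ksp. With [Sr^2+] = 0.092 M:
1.5 × 10^-28 = (0.092)^3 × [PO4^3-]^2
[PO4^3-] = (1.5 × 10^-28 / 7.79 x 10^-4)^(1/2) = 4.4 x 10^-13 M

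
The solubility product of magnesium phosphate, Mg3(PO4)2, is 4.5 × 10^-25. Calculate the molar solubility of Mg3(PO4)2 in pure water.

5.3e-6 M

Mg3(PO4)2(s) ⇌ 3 Mg^2+ + 2 PO4^3-
Ksp = [Mg^2+]^3[PO4^3-]^2
Let s = molar solubility. Then [Mg^2+] = 3s and [PO4^3-] = 2s.
Substituting: Ksp = (3s)^3(2s)^2 = 108s^5
s = (4.5 × 10^-25 / 108)^(1/5) = 5.3 × 10^-6 M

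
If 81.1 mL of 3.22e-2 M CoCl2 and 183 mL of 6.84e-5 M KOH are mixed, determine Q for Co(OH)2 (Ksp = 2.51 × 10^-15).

Total volume = 81.1 + 183 = 264.1 mL.
[Co^2+] = 3.22 × 10^-2 × (81.1/264.1) = 9.888 × 10^-3 M
[OH^-] = 6.84 × 10^-5 × (183/264.1) = 4.740 x 10^-5 M
Co(OH)2(s) <=> Co^2+(aq) + 2 OH^-(aq), so Q = [Co^2+][OH^-]^2
Q = (9.888 × 10^-3)(4.740 × 10^-5)^2 = 2.22 x 10^-11
Q > Ksp, so Co(OH)2 will precipitate.

Q ≈ 2.22 x 10^-11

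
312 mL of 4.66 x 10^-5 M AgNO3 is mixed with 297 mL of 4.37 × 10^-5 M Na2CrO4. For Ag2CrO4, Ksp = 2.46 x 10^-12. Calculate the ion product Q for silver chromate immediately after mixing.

Total volume = 312 + 297 = 609 mL.
[Ag^+] = 4.66 × 10^-5 × (312/609) = 2.387 × 10^-5 M
[CrO4^2-] = 4.37 × 10^-5 × (297/609) = 2.131 × 10^-5 M
Ag2CrO4(s) ⇌ 2 Ag^+ + CrO4^2-, so Q = [Ag^+]^2[CrO4^2-]
Q = (2.387 × 10^-5)^2(2.131 × 10^-5) = 1.21 × 10^-14
Q < Ksp, so no precipitate of Ag2CrO4 forms.

Q = 1.21 x 10^-14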